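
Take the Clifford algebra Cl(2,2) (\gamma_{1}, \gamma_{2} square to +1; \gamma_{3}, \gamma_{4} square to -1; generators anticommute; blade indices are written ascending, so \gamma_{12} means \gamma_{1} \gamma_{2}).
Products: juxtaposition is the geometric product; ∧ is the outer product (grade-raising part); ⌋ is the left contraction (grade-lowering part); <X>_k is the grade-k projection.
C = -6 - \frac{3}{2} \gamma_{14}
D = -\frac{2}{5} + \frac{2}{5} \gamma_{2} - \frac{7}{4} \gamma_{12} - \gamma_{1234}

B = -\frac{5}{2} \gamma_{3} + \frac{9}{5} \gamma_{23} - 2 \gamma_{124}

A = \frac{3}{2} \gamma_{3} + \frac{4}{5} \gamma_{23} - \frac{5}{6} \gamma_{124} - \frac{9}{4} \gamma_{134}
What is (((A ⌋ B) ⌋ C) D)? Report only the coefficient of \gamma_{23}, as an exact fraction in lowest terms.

step 1: \frac{2057}{300} + \frac{27}{10} \gamma_{2}
step 2: -\frac{2057}{50} - \frac{2057}{200} \gamma_{14}
step 3: \frac{2057}{125} - \frac{2057}{125} \gamma_{2} + \frac{14399}{200} \gamma_{12} + \frac{2057}{500} \gamma_{14} + \frac{2057}{200} \gamma_{23} + \frac{14399}{800} \gamma_{24} + \frac{2057}{500} \gamma_{124} + \frac{2057}{50} \gamma_{1234}
Answer: \frac{2057}{200}


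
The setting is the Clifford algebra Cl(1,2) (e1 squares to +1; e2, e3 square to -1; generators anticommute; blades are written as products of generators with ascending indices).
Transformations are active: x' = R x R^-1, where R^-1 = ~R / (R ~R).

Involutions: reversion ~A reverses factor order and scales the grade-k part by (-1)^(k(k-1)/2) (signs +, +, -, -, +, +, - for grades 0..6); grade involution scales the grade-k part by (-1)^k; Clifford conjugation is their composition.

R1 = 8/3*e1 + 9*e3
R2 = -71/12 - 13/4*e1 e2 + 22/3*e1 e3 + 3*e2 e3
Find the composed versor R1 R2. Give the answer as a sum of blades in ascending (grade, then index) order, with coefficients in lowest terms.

Distribute over the terms of R1 (each basis-blade product reordered to ascending indices, repeated generators contracted through their squares):
(8/3*e1) R2 = -142/9*e1 - 26/3*e2 + 176/9*e3 + 8*e1 e2 e3
(9*e3) R2 = 66*e1 + 27*e2 - 213/4*e3 - 117/4*e1 e2 e3
Summing the partial products and collecting blades:
Answer: 452/9*e1 + 55/3*e2 - 1213/36*e3 - 85/4*e1 e2 e3


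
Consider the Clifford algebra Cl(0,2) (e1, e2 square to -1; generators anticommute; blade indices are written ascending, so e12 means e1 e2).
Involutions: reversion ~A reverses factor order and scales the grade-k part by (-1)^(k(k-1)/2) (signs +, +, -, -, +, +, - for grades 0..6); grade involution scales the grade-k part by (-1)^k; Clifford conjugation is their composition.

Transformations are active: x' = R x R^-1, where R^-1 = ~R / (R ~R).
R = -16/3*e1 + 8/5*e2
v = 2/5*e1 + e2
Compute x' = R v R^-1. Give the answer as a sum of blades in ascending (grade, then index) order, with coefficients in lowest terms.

~R = -16/3*e1 + 8/5*e2, and R ~R = -6976/225, so R^-1 = ~R / (-6976/225).
R v = 8/15 - 448/75*e12
Answer: -118/545*e1 - 115/109*e2


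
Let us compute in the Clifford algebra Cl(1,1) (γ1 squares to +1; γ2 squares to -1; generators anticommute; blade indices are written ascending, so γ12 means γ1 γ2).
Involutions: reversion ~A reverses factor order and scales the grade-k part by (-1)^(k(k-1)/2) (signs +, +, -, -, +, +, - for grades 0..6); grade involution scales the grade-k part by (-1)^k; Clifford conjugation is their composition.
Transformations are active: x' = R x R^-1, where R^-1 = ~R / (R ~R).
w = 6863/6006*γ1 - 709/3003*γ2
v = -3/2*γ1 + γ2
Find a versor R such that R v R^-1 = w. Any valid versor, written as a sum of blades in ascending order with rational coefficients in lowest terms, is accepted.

Key observation: q(v) = q(w) = 5/4 (sandwiches preserve the norm), so R = v + w = -1073/3003*γ1 + 2294/3003*γ2 works whenever it is invertible — the component of v along it is kept and (v - w)/2 reverses, sending v to w.
Answer: -1073/3003*γ1 + 2294/3003*γ2


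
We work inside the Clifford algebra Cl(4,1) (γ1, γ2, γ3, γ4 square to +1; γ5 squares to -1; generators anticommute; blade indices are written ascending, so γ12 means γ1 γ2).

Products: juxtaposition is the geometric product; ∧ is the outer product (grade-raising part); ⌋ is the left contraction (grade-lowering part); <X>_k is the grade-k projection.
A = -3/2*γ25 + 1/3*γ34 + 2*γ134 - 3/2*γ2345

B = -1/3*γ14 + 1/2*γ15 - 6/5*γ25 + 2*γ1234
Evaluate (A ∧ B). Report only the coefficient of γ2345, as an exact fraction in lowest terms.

step 1: -1/2*γ1245 + 1/6*γ1345 - 2/5*γ2345 - 12/5*γ12345
Answer: -2/5


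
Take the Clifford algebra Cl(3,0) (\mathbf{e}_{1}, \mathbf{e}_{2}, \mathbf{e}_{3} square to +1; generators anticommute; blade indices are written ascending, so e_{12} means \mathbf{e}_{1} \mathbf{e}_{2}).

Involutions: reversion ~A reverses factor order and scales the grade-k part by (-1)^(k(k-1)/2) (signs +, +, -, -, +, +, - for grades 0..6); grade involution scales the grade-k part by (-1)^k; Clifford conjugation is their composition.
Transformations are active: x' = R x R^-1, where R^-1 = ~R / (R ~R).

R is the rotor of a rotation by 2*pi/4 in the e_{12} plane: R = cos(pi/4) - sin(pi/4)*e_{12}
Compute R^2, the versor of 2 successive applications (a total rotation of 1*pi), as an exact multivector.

Half-angle bookkeeping: 2 applications in e_{12} add up to rotor phase 2*pi/4 = \frac{\pi}{2}, so R^2 = cos(\frac{\pi}{2}) - sin(\frac{\pi}{2})*e_{12}.
cos(\frac{\pi}{2}) = 0 and sin(\frac{\pi}{2}) = 1, so R^2 = -e_{12}. The net rotation is 1*pi; the rotor keeps the half-angle phase exactly.
Answer: -e_{12}


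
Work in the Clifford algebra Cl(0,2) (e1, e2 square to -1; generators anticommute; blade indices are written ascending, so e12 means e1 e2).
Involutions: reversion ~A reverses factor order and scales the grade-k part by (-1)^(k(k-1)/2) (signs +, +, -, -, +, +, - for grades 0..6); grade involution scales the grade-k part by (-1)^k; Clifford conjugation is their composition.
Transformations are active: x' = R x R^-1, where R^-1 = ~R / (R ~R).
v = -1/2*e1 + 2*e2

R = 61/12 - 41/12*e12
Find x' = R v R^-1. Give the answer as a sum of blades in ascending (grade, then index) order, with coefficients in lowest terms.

~R = 61/12 + 41/12*e12, and R ~R = 2701/72, so R^-1 = ~R / (2701/72).
R v = 103/24*e1 + 95/8*e2
Answer: 4492/2701*e1 + 6581/5402*e2


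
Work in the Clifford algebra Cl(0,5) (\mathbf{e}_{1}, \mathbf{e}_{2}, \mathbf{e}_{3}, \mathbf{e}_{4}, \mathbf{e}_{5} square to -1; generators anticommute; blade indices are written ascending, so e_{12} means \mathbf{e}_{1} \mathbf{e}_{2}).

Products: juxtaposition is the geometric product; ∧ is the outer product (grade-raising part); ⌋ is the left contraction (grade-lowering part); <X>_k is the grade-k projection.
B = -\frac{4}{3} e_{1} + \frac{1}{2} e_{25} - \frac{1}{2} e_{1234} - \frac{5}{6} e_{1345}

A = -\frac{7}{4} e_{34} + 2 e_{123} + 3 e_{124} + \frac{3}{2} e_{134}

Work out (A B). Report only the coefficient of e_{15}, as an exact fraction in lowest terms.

step 1: -\frac{3}{4} e_{2} + \frac{3}{2} e_{3} - e_{4} - \frac{5}{4} e_{5} - \frac{7}{8} e_{12} - \frac{35}{24} e_{15} + \frac{8}{3} e_{23} + 4 e_{24} + 2 e_{34} + \frac{7}{3} e_{134} + e_{135} + \frac{3}{2} e_{145} + \frac{5}{2} e_{235} - \frac{5}{3} e_{245} - \frac{7}{8} e_{2345} + \frac{3}{4} e_{12345}
Answer: -\frac{35}{24}


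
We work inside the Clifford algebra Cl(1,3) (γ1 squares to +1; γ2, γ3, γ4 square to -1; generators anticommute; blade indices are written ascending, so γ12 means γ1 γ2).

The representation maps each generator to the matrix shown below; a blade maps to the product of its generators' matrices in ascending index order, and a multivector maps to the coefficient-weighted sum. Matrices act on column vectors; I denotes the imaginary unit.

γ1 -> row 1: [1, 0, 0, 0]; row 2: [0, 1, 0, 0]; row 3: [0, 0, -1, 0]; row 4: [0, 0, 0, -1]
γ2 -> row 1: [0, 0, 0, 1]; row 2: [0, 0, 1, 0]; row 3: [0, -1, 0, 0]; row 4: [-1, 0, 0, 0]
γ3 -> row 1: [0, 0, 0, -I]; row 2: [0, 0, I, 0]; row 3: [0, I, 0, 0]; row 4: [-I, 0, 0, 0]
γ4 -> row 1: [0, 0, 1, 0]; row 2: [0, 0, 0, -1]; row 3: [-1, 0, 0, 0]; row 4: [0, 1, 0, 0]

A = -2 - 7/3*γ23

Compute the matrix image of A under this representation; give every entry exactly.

Bivector images (products of the table entries): rho(γ23) = rho(γ2)rho(γ3) = row 1: [-I, 0, 0, 0]; row 2: [0, I, 0, 0]; row 3: [0, 0, -I, 0]; row 4: [0, 0, 0, I].
M = (-2)*1 + (-7/3)*rho(γ23), summed entrywise (1 is the identity matrix):
Answer: row 1: [-2 + 7*I/3, 0, 0, 0]; row 2: [0, -2 - 7*I/3, 0, 0]; row 3: [0, 0, -2 + 7*I/3, 0]; row 4: [0, 0, 0, -2 - 7*I/3]


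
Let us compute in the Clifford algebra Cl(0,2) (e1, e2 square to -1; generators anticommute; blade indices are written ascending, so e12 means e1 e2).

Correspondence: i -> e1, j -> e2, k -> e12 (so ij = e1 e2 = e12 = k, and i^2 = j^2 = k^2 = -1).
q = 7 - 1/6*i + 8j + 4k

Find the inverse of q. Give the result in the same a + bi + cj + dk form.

In blades: q = 7 - 1/6*e1 + 8*e2 + 4*e12.
With qbar = 7 + 1/6*e1 - 8*e2 - 4*e12 (scalar fixed, mapped units negated), q qbar = 4645/36 (the sum of squared coefficients), so q^-1 = qbar / (4645/36) = 252/4645 + 6/4645*e1 - 288/4645*e2 - 144/4645*e12; translating back:
Answer: 252/4645 + 6/4645*i - 288/4645*j - 144/4645*k


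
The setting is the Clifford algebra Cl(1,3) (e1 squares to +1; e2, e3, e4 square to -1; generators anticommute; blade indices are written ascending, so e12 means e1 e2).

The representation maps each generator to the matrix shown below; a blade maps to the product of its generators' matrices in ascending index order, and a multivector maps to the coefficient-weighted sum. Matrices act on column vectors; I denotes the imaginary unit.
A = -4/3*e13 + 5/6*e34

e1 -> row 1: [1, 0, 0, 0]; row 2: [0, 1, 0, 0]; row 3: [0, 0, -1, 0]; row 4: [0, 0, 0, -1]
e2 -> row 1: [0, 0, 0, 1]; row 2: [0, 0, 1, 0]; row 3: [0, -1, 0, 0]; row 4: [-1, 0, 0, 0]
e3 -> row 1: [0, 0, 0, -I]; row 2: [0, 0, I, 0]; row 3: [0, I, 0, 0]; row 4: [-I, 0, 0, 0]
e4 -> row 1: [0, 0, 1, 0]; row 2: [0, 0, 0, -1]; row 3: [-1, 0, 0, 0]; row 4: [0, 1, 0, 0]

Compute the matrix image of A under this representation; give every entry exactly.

Bivector images (products of the table entries): rho(e13) = rho(e1)rho(e3) = row 1: [0, 0, 0, -I]; row 2: [0, 0, I, 0]; row 3: [0, -I, 0, 0]; row 4: [I, 0, 0, 0]; rho(e34) = rho(e3)rho(e4) = row 1: [0, -I, 0, 0]; row 2: [-I, 0, 0, 0]; row 3: [0, 0, 0, -I]; row 4: [0, 0, -I, 0].
M = (-4/3)*rho(e13) + (5/6)*rho(e34), summed entrywise:
Answer: row 1: [0, -5*I/6, 0, 4*I/3]; row 2: [-5*I/6, 0, -4*I/3, 0]; row 3: [0, 4*I/3, 0, -5*I/6]; row 4: [-4*I/3, 0, -5*I/6, 0]


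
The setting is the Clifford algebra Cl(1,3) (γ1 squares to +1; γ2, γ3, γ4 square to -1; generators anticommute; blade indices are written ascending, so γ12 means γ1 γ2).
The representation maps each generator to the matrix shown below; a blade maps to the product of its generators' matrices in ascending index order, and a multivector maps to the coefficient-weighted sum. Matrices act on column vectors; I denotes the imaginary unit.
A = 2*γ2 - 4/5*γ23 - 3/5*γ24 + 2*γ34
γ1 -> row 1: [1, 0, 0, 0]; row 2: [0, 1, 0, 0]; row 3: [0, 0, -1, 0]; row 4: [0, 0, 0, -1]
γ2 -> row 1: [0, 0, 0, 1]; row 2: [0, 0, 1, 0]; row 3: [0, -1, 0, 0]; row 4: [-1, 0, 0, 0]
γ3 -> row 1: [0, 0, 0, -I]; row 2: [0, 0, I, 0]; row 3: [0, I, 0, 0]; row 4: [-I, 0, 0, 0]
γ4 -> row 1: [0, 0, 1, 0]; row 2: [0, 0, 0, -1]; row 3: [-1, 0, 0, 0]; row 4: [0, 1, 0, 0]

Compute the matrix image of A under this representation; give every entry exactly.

Bivector images (products of the table entries): rho(γ23) = rho(γ2)rho(γ3) = row 1: [-I, 0, 0, 0]; row 2: [0, I, 0, 0]; row 3: [0, 0, -I, 0]; row 4: [0, 0, 0, I]; rho(γ24) = rho(γ2)rho(γ4) = row 1: [0, 1, 0, 0]; row 2: [-1, 0, 0, 0]; row 3: [0, 0, 0, 1]; row 4: [0, 0, -1, 0]; rho(γ34) = rho(γ3)rho(γ4) = row 1: [0, -I, 0, 0]; row 2: [-I, 0, 0, 0]; row 3: [0, 0, 0, -I]; row 4: [0, 0, -I, 0].
M = (2)*rho(γ2) + (-4/5)*rho(γ23) + (-3/5)*rho(γ24) + (2)*rho(γ34), summed entrywise:
Answer: row 1: [4*I/5, -3/5 - 2*I, 0, 2]; row 2: [3/5 - 2*I, -4*I/5, 2, 0]; row 3: [0, -2, 4*I/5, -3/5 - 2*I]; row 4: [-2, 0, 3/5 - 2*I, -4*I/5]


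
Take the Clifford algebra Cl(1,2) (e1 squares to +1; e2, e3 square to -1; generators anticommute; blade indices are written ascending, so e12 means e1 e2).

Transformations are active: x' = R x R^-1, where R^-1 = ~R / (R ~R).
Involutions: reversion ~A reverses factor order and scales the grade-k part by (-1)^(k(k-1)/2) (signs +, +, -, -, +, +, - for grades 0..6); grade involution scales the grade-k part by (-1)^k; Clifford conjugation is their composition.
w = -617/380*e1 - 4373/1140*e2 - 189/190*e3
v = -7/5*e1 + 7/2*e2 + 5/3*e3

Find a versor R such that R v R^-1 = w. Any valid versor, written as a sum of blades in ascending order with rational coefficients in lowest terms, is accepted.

Reasoning: v^2 = w^2 = -11761/900 since conjugation preserves the quadratic form; R = v + w = -1149/380*e1 - 383/1140*e2 + 383/570*e3 is then valid when invertible, keeping its own part and reversing (v - w)/2.
Answer: -1149/380*e1 - 383/1140*e2 + 383/570*e3


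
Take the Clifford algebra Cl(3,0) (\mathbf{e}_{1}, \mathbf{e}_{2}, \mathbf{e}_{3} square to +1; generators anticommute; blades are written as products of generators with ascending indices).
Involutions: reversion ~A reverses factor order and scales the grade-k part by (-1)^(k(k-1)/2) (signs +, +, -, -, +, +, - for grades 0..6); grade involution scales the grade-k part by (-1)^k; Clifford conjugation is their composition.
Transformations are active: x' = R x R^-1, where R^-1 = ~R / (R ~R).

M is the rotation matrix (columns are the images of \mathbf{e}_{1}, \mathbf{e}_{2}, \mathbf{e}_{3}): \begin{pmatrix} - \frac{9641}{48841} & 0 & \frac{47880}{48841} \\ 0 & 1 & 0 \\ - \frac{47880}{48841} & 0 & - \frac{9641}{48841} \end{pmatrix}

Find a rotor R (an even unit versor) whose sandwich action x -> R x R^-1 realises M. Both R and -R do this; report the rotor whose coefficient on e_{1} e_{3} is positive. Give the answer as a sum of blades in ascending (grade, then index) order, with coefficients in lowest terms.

Method: write R = a + b12*e_{1} e_{2} + b13*e_{1} e_{3} + b23*e_{2} e_{3} with a^2 + b12^2 + b13^2 + b23^2 = 1 (so R^-1 = ~R). Expanding the columns R e_j ~R gives tr M = 4a^2 - 1 and, from the antisymmetric part, M21 - M12 = -4a*b12, M13 - M31 = 4a*b13, M32 - M23 = -4a*b23.
Here tr M = \frac{29559}{48841}, so a^2 = (1 + tr M)/4 = \frac{19600}{48841} and a = ±\frac{140}{221}. Taking a = \frac{140}{221}: M21 - M12 = 0, M13 - M31 = \frac{95760}{48841}, M32 - M23 = 0, giving b12 = 0, b13 = \frac{171}{221}, b23 = 0, i.e. R = \frac{140}{221} + \frac{171}{221} e_{1} e_{3}.
Its e_{1} e_{3} coefficient is already positive.
Answer: \frac{140}{221} + \frac{171}{221} e_{1} e_{3}. Uniqueness: Spin(3) -> SO(3) maps R and -R to the same rotation of trace \frac{29559}{48841}; fixing the sign of the e_{1} e_{3} coefficient removes the ambiguity.


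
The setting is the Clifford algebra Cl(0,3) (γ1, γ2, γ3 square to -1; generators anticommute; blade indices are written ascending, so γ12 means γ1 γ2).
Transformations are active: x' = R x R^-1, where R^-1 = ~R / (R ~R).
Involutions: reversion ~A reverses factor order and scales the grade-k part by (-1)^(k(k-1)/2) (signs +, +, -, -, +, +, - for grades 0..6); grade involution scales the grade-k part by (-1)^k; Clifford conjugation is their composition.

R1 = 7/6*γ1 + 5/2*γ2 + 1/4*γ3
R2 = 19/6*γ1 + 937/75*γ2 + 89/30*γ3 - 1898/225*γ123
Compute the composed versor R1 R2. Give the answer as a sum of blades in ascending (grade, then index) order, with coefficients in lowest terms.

Distribute over the terms of R1 (each basis-blade product reordered to ascending indices, repeated generators contracted through their squares):
(7/6*γ1) R2 = -133/36 + 6559/450*γ12 + 623/180*γ13 + 6643/675*γ23
(5/2*γ2) R2 = -937/30 - 95/12*γ12 - 949/45*γ13 + 89/12*γ23
(1/4*γ3) R2 = -89/120 + 949/450*γ12 - 19/24*γ13 - 937/300*γ23
Summing the partial products and collecting blades:
Answer: -12841/360 + 7891/900*γ12 - 6631/360*γ13 + 9541/675*γ23


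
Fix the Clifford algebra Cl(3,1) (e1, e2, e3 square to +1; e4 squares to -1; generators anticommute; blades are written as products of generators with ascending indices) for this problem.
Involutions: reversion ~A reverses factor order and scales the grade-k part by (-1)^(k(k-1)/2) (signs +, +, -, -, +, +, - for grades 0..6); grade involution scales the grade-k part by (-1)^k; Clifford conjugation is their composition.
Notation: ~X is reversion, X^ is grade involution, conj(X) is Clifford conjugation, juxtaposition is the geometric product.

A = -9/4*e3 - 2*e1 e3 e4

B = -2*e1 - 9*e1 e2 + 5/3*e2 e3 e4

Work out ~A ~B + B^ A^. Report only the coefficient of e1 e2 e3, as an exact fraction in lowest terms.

first term: -10/3*e1 e2 - 9/2*e1 e3 - 15/4*e2 e4 - 4*e3 e4 - 81/4*e1 e2 e3 + 18*e2 e3 e4
second term: 10/3*e1 e2 + 9/2*e1 e3 + 15/4*e2 e4 + 4*e3 e4 - 81/4*e1 e2 e3 + 18*e2 e3 e4
Answer: -81/2


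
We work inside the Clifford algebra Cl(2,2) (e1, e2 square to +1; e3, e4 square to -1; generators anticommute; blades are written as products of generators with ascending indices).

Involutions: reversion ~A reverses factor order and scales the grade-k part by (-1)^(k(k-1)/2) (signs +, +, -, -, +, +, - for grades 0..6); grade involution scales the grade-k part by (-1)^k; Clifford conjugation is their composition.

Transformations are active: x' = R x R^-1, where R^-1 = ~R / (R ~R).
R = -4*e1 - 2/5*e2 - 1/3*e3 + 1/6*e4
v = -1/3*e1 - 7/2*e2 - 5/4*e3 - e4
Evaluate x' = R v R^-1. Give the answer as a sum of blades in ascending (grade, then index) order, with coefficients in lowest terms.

~R = -4*e1 - 2/5*e2 - 1/3*e3 + 1/6*e4, and R ~R = 14419/900, so R^-1 = ~R / (14419/900).
R v = 149/60 + 208/15*e1 e2 + 44/9*e1 e3 + 73/18*e1 e4 - 2/3*e2 e3 + 59/60*e2 e4 + 13/24*e3 e4
Answer: -39221/43257*e1 + 97357/28838*e2 + 66135/57676*e3 + 15164/14419*e4


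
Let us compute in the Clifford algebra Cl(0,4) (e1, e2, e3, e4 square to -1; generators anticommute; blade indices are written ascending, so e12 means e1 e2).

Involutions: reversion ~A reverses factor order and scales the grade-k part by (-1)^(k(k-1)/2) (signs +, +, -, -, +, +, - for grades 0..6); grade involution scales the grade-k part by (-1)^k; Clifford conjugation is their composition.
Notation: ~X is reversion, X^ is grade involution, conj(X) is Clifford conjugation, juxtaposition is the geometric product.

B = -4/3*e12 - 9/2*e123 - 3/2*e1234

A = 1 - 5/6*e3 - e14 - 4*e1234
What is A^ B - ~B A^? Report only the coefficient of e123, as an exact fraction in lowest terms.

first term: 6 - 18*e4 + 29/12*e12 - 3/2*e23 - 4/3*e24 - 16/3*e34 - 101/18*e123 + 5/4*e124 + 9/2*e234 - 3/2*e1234
second term: 6 - 18*e4 - 29/12*e12 - 3/2*e23 - 4/3*e24 + 16/3*e34 + 101/18*e123 - 5/4*e124 + 9/2*e234 - 3/2*e1234
Answer: -101/9


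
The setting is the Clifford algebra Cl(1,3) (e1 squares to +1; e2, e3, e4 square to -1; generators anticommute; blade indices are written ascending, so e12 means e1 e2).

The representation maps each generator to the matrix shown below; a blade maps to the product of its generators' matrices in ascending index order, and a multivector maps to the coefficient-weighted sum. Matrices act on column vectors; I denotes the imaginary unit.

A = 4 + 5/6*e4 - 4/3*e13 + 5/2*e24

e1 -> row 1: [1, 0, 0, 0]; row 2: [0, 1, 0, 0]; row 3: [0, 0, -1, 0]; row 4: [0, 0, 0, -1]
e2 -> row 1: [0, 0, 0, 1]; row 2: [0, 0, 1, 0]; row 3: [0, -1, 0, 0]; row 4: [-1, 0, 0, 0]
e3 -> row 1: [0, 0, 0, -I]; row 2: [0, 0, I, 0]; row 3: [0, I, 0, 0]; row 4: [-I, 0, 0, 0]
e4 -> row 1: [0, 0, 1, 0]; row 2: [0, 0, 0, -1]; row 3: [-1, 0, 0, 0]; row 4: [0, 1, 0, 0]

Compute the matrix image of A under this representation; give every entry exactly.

Bivector images (products of the table entries): rho(e13) = rho(e1)rho(e3) = row 1: [0, 0, 0, -I]; row 2: [0, 0, I, 0]; row 3: [0, -I, 0, 0]; row 4: [I, 0, 0, 0]; rho(e24) = rho(e2)rho(e4) = row 1: [0, 1, 0, 0]; row 2: [-1, 0, 0, 0]; row 3: [0, 0, 0, 1]; row 4: [0, 0, -1, 0].
M = (4)*1 + (5/6)*rho(e4) + (-4/3)*rho(e13) + (5/2)*rho(e24), summed entrywise (1 is the identity matrix):
Answer: row 1: [4, 5/2, 5/6, 4*I/3]; row 2: [-5/2, 4, -4*I/3, -5/6]; row 3: [-5/6, 4*I/3, 4, 5/2]; row 4: [-4*I/3, 5/6, -5/2, 4]


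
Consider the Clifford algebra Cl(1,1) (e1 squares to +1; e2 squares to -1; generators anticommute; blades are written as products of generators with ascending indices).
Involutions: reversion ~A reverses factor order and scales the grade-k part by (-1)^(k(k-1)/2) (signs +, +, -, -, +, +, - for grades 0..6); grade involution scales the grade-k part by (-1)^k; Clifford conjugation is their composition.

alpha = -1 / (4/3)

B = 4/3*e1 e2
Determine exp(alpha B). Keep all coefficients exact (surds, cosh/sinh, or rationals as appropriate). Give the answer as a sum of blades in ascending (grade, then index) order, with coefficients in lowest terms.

B^2 = (4/3)^2*(e1 e2)^2 = 16/9*(+1) = 16/9 (a basis 2-blade squares to minus the product of its generators' squares).
B^2 = 16/9 — the series telescopes hyperbolically here: l = 4/3, alpha*l = -1, so exp(alpha B) = cosh(-1) + (sinh(-1)/(4/3))*B = cosh(1) + (-3*sinh(1)/4)*B.
Answer: cosh(1) - sinh(1)*e1 e2


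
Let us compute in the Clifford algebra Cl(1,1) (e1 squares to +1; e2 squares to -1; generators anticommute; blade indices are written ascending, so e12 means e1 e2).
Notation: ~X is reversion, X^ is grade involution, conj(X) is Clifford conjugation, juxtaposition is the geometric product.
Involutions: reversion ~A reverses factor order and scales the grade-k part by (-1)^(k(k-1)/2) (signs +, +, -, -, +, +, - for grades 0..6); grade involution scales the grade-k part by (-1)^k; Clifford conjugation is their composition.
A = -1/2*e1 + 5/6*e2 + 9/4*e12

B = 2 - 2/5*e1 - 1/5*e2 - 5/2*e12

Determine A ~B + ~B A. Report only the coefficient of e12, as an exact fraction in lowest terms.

first term: 719/120 + 23/15*e1 + 79/60*e2 + 74/15*e12
second term: 719/120 - 53/15*e1 + 121/60*e2 + 61/15*e12
Answer: 9


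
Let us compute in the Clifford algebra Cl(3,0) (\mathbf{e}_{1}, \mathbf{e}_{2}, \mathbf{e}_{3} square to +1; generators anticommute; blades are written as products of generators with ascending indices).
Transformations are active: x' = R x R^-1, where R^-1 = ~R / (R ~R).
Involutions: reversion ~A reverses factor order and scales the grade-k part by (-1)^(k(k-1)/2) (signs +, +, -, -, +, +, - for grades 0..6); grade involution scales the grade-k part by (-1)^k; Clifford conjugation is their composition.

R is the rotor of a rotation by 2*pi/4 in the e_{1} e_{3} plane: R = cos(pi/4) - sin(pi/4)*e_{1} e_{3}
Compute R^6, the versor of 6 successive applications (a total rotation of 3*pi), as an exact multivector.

Because a rotor carries half the rotation angle, composing 6 copies of this e_{1} e_{3}-plane rotor multiplies the phase: 6*(pi/4) = \frac{3 \pi}{2}, hence R^6 = cos(\frac{3 \pi}{2}) - sin(\frac{3 \pi}{2})*e_{1} e_{3}.
cos(\frac{3 \pi}{2}) = 0 and sin(\frac{3 \pi}{2}) = -1, so R^6 = e_{1} e_{3}. The net rotation is 1*pi (after discarding 1 full turn, each of which contributes a factor -1 to the rotor); the rotor keeps the half-angle phase exactly.
Answer: e_{1} e_{3}


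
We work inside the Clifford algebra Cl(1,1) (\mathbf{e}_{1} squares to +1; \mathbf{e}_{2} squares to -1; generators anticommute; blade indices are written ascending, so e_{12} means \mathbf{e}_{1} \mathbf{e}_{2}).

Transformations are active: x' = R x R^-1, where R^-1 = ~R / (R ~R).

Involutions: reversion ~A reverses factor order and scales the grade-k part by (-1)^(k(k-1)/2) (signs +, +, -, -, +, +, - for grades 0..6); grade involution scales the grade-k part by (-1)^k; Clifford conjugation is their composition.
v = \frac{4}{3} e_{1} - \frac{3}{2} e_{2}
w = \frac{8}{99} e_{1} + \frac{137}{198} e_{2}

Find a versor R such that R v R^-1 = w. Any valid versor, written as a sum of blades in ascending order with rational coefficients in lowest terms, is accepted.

Sketch: the shared square -\frac{17}{36} makes R = v + w = \frac{140}{99} e_{1} - \frac{80}{99} e_{2} the natural versor; its sandwich fixes that direction, negates (v - w)/2, and sends v to w.
Answer: \frac{140}{99} e_{1} - \frac{80}{99} e_{2}


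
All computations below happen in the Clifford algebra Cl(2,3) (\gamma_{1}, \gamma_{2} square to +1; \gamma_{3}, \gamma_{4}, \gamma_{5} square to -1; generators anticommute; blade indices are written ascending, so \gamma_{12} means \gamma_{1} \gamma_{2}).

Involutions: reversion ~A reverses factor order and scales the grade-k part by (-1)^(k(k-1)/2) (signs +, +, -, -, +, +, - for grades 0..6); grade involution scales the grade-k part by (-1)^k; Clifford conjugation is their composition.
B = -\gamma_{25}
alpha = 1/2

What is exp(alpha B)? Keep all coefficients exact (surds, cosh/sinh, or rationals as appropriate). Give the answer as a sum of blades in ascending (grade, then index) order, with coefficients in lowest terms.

B^2 = (-1)^2*(\gamma_{25})^2 = 1*(+1) = 1 (a basis 2-blade squares to minus the product of its generators' squares).
B^2 = 1 — the series telescopes hyperbolically here: l = 1, alpha*l = \frac{1}{2}, so exp(alpha B) = cosh(\frac{1}{2}) + (sinh(\frac{1}{2})/1)*B = \cosh{\left(\frac{1}{2} \right)} + (\sinh{\left(\frac{1}{2} \right)})*B.
Answer: \cosh{\left(\frac{1}{2} \right)} - \sinh{\left(\frac{1}{2} \right)} \gamma_{25}


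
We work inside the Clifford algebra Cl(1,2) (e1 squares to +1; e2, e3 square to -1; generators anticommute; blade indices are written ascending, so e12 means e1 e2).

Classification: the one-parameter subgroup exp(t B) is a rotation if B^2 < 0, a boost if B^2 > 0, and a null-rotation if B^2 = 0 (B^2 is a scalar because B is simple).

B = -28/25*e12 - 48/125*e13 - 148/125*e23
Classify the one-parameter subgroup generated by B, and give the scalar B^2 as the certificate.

B^2 term by term: the squares give (-28/25)^2*(e12)^2 + (-48/125)^2*(e13)^2 + (-148/125)^2*(e23)^2 = 784/625*(+1) + 2304/15625*(+1) + 21904/15625*(-1) = 0 (each basis 2-blade squares to minus the product of its generators' squares); cross terms between blades sharing an index anticommute and cancel. So B^2 = 0.
Answer: null-rotation, certificate B^2 = 0. Why this suffices: the scalar 0 survives any versor conjugation, so its sign alone determines the class however B is presented.


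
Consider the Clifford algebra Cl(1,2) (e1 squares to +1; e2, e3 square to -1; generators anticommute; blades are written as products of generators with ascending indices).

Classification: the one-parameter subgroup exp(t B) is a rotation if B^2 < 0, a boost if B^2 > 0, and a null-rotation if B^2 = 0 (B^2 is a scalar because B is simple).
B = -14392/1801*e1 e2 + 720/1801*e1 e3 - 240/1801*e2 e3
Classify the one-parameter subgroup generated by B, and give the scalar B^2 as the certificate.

B^2 term by term: the squares give (-14392/1801)^2*(e1 e2)^2 + (720/1801)^2*(e1 e3)^2 + (-240/1801)^2*(e2 e3)^2 = 207129664/3243601*(+1) + 518400/3243601*(+1) + 57600/3243601*(-1) = 64 (each basis 2-blade squares to minus the product of its generators' squares); cross terms between blades sharing an index anticommute and cancel. So B^2 = 64.
Answer: boost, certificate B^2 = 64. The scalar 64 is the complete invariant here: its sign names the subgroup type.


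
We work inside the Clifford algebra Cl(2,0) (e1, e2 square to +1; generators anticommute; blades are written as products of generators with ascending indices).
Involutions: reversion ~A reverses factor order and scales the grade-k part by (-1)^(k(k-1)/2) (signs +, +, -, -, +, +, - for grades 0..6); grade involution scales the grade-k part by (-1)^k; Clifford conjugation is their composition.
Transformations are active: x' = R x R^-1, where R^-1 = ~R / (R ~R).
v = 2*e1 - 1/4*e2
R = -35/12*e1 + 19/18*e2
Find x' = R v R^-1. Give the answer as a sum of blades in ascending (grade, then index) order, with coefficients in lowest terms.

~R = -35/12*e1 + 19/18*e2, and R ~R = 12469/1296, so R^-1 = ~R / (12469/1296).
R v = -439/72 - 199/144*e1 e2
Answer: 21157/12469*e1 - 54259/49876*e2


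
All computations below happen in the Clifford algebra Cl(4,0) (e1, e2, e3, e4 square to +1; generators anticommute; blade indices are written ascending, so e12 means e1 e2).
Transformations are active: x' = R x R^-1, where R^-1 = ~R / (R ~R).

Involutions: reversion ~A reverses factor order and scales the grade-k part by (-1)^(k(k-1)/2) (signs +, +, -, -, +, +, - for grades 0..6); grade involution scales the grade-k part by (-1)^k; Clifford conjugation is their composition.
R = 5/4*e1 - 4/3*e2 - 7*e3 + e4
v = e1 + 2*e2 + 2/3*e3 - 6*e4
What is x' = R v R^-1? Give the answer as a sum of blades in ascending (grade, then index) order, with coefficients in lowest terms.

~R = 5/4*e1 - 4/3*e2 - 7*e3 + e4, and R ~R = 7681/144, so R^-1 = ~R / (7681/144).
R v = -145/12 + 23/6*e12 + 47/6*e13 - 17/2*e14 + 118/9*e23 + 6*e24 + 124/3*e34
Answer: -12031/7681*e1 - 10722/7681*e2 + 57718/23043*e3 + 42606/7681*e4


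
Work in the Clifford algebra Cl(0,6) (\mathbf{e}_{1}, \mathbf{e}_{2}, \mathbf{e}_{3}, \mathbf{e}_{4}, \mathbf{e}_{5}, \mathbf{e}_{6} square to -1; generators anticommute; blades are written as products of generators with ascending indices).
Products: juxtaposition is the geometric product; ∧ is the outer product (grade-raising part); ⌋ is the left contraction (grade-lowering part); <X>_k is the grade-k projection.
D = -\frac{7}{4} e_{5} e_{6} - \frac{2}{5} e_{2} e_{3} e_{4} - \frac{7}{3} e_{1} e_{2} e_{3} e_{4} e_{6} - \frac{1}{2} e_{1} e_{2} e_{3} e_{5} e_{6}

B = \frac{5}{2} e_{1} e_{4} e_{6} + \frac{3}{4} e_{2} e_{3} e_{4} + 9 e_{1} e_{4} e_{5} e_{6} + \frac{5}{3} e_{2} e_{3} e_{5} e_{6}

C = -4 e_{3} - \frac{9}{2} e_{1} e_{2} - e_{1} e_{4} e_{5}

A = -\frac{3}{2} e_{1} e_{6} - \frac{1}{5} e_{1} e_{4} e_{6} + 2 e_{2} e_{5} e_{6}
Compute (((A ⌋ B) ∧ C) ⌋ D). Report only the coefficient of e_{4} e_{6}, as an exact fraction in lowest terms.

step 1: -\frac{1}{2} + \frac{10}{3} e_{3} - \frac{15}{4} e_{4} + \frac{9}{5} e_{5} + \frac{27}{2} e_{4} e_{5}
step 2: 2 e_{3} + \frac{9}{4} e_{1} e_{2} - 15 e_{3} e_{4} + \frac{36}{5} e_{3} e_{5} - 15 e_{1} e_{2} e_{3} + \frac{135}{8} e_{1} e_{2} e_{4} - \frac{81}{10} e_{1} e_{2} e_{5} + \frac{1}{2} e_{1} e_{4} e_{5} - 54 e_{3} e_{4} e_{5} - \frac{243}{4} e_{1} e_{2} e_{4} e_{5} + \frac{10}{3} e_{1} e_{3} e_{4} e_{5}
step 3: -6 e_{2} - \frac{4}{5} e_{2} e_{4} + \frac{1413}{40} e_{3} e_{6} + 35 e_{4} e_{6} + \frac{15}{2} e_{5} e_{6} - \frac{157}{5} e_{1} e_{2} e_{6} + \frac{21}{4} e_{3} e_{4} e_{6} + \frac{9}{8} e_{3} e_{5} e_{6} + \frac{14}{3} e_{1} e_{2} e_{4} e_{6} + e_{1} e_{2} e_{5} e_{6}
Answer: 35


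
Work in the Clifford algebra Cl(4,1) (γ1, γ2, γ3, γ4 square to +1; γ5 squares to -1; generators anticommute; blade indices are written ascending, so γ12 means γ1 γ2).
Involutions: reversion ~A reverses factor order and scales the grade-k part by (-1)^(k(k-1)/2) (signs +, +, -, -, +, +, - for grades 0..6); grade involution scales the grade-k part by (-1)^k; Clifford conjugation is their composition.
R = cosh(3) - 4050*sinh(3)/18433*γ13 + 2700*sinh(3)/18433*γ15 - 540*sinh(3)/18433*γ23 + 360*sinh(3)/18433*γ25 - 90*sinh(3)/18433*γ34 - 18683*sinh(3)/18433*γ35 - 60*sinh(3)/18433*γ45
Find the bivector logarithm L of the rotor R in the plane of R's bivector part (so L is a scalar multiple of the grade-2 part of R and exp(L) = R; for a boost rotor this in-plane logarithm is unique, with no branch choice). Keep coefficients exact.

The scalar part of R is cosh(3), so cosh pins the rapidity up to sign — the sign comes from the bivector part; dividing that part by sinh of the rapidity yields the plane, and the in-plane L = rapidity * plane is unique because the two sign choices cancel.
Concretely: cosh(rapidity) = cosh(3) gives rapidity = ±3, and since rapidity/sinh(rapidity) is even the sign is immaterial: L = (rapidity/sinh(rapidity)) * <R>_2 = (3/sinh(3)) * <R>_2.
Answer: -12150/18433*γ13 + 8100/18433*γ15 - 1620/18433*γ23 + 1080/18433*γ25 - 270/18433*γ34 - 56049/18433*γ35 - 180/18433*γ45


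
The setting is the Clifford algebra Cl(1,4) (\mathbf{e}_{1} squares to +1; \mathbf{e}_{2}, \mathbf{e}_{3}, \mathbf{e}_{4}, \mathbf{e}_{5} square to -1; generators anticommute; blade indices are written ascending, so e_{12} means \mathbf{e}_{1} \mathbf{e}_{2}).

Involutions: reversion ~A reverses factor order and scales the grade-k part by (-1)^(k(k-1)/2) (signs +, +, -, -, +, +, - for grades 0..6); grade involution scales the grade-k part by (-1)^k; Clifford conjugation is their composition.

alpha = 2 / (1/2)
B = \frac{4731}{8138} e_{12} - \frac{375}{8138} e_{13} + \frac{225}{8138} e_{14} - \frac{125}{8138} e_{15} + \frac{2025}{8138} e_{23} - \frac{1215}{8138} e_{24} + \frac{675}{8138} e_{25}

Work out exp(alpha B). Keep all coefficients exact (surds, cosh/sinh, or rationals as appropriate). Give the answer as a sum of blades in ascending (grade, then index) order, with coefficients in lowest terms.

B^2 term by term: the squares give (\frac{4731}{8138})^2*(e_{12})^2 + (-\frac{375}{8138})^2*(e_{13})^2 + (\frac{225}{8138})^2*(e_{14})^2 + (-\frac{125}{8138})^2*(e_{15})^2 + (\frac{2025}{8138})^2*(e_{23})^2 + (-\frac{1215}{8138})^2*(e_{24})^2 + (\frac{675}{8138})^2*(e_{25})^2 = \frac{22382361}{66227044}*(+1) + \frac{140625}{66227044}*(+1) + \frac{50625}{66227044}*(+1) + \frac{15625}{66227044}*(+1) + \frac{4100625}{66227044}*(-1) + \frac{1476225}{66227044}*(-1) + \frac{455625}{66227044}*(-1) = \frac{1}{4} (each basis 2-blade squares to minus the product of its generators' squares); cross terms between blades sharing an index anticommute and cancel; the commuting (index-disjoint) pairs give grade-4 terms 2*c*c'*(blade product), which cancel blade by blade — e_{1234}: -\frac{455625}{33113522} + \frac{455625}{33113522} = 0; e_{1235}: \frac{253125}{33113522} - \frac{253125}{33113522} = 0; e_{1245}: -\frac{151875}{33113522} + \frac{151875}{33113522} = 0 — confirming B is simple. So B^2 = \frac{1}{4}.
B^2 = \frac{1}{4} — hyperbolic case — the even/odd split gives cosh and sinh: l = \frac{1}{2}, alpha*l = 2, so exp(alpha B) = cosh(2) + (sinh(2)/(\frac{1}{2}))*B = \cosh{\left(2 \right)} + (2 \sinh{\left(2 \right)})*B.
Answer: \cosh{\left(2 \right)} + \frac{4731 \sinh{\left(2 \right)}}{4069} e_{12} - \frac{375 \sinh{\left(2 \right)}}{4069} e_{13} + \frac{225 \sinh{\left(2 \right)}}{4069} e_{14} - \frac{125 \sinh{\left(2 \right)}}{4069} e_{15} + \frac{2025 \sinh{\left(2 \right)}}{4069} e_{23} - \frac{1215 \sinh{\left(2 \right)}}{4069} e_{24} + \frac{675 \sinh{\left(2 \right)}}{4069} e_{25}


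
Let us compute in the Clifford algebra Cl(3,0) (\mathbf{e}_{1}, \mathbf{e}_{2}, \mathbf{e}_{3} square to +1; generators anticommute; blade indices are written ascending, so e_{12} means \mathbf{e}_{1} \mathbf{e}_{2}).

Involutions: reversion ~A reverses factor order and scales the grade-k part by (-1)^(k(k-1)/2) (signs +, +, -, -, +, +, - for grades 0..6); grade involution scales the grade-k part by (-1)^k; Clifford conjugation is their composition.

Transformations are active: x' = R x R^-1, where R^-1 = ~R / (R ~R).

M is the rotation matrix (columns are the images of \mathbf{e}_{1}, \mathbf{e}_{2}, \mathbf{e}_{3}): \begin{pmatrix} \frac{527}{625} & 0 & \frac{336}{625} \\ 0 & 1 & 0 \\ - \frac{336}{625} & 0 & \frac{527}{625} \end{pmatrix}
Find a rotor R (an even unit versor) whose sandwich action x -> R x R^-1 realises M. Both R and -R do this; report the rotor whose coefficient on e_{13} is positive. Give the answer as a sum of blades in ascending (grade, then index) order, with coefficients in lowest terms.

Method: write R = a + b12*e_{12} + b13*e_{13} + b23*e_{23} with a^2 + b12^2 + b13^2 + b23^2 = 1 (so R^-1 = ~R). Expanding the columns R e_j ~R gives tr M = 4a^2 - 1 and, from the antisymmetric part, M21 - M12 = -4a*b12, M13 - M31 = 4a*b13, M32 - M23 = -4a*b23.
Here tr M = \frac{1679}{625}, so a^2 = (1 + tr M)/4 = \frac{576}{625} and a = ±\frac{24}{25}. Taking a = \frac{24}{25}: M21 - M12 = 0, M13 - M31 = \frac{672}{625}, M32 - M23 = 0, giving b12 = 0, b13 = \frac{7}{25}, b23 = 0, i.e. R = \frac{24}{25} + \frac{7}{25} e_{13}.
Its e_{13} coefficient is already positive.
Answer: \frac{24}{25} + \frac{7}{25} e_{13}. Key observation: the double cover Spin(3) -> SO(3) sends R and -R to the same matrix (trace \frac{1679}{625} here), so the stated sign of the e_{13} coefficient is what selects one sheet.


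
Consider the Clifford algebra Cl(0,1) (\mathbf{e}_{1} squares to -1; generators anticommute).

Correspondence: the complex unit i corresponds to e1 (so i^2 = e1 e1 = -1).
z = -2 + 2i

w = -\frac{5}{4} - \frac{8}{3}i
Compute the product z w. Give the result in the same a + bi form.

In blades: z = -2 + 2 e_{1}, w = -\frac{5}{4} - \frac{8}{3} e_{1}.
Distribute z over w term by term (generator squares from the signature, products reordered to ascending indices): (-2)*w = \frac{5}{2} + \frac{16}{3} e_{1}; (2 e_{1})*w = \frac{16}{3} - \frac{5}{2} e_{1}.
Sum: \frac{47}{6} + \frac{17}{6} e_{1}; translating back through the correspondence:
Answer: \frac{47}{6} + \frac{17}{6}i


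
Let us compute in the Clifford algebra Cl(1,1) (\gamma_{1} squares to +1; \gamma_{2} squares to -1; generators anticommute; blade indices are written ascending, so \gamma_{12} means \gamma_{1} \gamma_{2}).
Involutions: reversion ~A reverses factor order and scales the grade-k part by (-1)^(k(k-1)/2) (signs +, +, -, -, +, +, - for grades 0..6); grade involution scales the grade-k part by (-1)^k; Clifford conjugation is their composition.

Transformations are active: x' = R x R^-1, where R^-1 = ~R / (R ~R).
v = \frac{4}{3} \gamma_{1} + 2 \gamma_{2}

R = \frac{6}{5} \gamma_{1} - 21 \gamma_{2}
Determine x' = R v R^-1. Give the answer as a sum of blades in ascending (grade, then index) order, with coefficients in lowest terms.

~R = \frac{6}{5} \gamma_{1} - 21 \gamma_{2}, and R ~R = -\frac{10989}{25}, so R^-1 = ~R / (-\frac{10989}{25}).
R v = \frac{218}{5} + \frac{152}{5} \gamma_{12}
Answer: -\frac{5756}{3663} \gamma_{1} + \frac{7934}{3663} \gamma_{2}


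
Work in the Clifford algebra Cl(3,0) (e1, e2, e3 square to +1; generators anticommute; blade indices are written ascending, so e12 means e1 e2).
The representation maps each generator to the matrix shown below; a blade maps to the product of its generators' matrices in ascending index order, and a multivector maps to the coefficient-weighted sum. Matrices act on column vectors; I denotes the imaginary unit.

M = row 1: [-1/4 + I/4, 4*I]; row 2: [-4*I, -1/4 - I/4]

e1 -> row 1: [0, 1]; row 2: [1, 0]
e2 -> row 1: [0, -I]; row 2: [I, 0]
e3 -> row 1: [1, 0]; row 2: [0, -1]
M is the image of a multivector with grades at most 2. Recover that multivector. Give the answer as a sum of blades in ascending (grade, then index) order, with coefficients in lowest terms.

Method: 1, rho(e1), rho(e2), rho(e3) form a trace-orthogonal basis of the 2x2 complex matrices (tr(X Y) = 2 if X = Y, else 0), so M = m0*1 + m1*rho(e1) + m2*rho(e2) + m3*rho(e3) with m0 = tr(M)/2 = -1/4, m1 = tr(M rho(e1))/2 = 0, m2 = tr(M rho(e2))/2 = -4, m3 = tr(M rho(e3))/2 = I/4.
Multiplying table entries, the bivector images are rho(e12) = I*rho(e3), rho(e13) = -I*rho(e2), rho(e23) = I*rho(e1); with real blade coefficients the real parts of m0..m3 are the coefficients of 1, e1, e2, e3 and the imaginary parts give the bivectors (e23: Im m1, e13: -Im m2, e12: Im m3).
Answer: -1/4 - 4*e2 + 1/4*e12


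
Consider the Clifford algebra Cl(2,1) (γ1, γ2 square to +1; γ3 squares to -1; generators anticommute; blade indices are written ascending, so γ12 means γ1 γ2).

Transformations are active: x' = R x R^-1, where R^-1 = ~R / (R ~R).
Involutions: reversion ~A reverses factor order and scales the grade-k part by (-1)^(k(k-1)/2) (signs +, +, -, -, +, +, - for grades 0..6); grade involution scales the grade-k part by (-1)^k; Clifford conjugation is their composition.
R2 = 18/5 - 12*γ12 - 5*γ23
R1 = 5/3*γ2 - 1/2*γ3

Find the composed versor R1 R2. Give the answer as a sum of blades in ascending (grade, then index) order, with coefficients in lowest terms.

Distribute over the terms of R1 (each basis-blade product reordered to ascending indices, repeated generators contracted through their squares):
(5/3*γ2) R2 = 20*γ1 + 6*γ2 - 25/3*γ3
(-1/2*γ3) R2 = 5/2*γ2 - 9/5*γ3 + 6*γ123
Summing the partial products and collecting blades:
Answer: 20*γ1 + 17/2*γ2 - 152/15*γ3 + 6*γ123
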